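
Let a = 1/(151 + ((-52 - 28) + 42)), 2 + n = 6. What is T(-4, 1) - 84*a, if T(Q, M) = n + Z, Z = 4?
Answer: 820/113 ≈ 7.2566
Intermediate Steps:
n = 4 (n = -2 + 6 = 4)
T(Q, M) = 8 (T(Q, M) = 4 + 4 = 8)
a = 1/113 (a = 1/(151 + (-80 + 42)) = 1/(151 - 38) = 1/113 ≈ 0.0088496)
T(-4, 1) - 84*a = 8 - 84*1/113 = 8 - 84/113 = 820/113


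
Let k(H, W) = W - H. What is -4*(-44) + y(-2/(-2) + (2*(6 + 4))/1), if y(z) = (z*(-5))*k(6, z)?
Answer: -1399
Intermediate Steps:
y(z) = -5*z*(-6 + z) (y(z) = (z*(-5))*(z - 1*6) = (-5*z)*(z - 6) = (-5*z)*(-6 + z) = -5*z*(-6 + z))
-4*(-44) + y(-2/(-2) + (2*(6 + 4))/1) = -4*(-44) + 5*(-2/(-2) + (2*(6 + 4))/1)*(6 - (-2/(-2) + (2*(6 + 4))/1)) = 176 + 5*(-2*(-½) + (2*10)*1)*(6 - (-2*(-½) + (2*10)*1)) = 176 + 5*(1 + 20*1)*(6 - (1 + 20*1)) = 176 + 5*(1 + 20)*(6 - (1 + 20)) = 176 + 5*21*(6 - 1*21) = 176 + 5*21*(6 - 21) = 176 + 5*21*(-15) = 176 - 1575 = -1399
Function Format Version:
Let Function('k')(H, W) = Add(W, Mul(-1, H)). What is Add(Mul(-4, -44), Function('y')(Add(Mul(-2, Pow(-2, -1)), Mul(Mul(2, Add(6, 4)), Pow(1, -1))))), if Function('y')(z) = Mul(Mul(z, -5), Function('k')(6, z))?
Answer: -1399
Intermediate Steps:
Function('y')(z) = Mul(-5, z, Add(-6, z)) (Function('y')(z) = Mul(Mul(z, -5), Add(z, Mul(-1, 6))) = Mul(Mul(-5, z), Add(z, -6)) = Mul(Mul(-5, z), Add(-6, z)) = Mul(-5, z, Add(-6, z)))
Add(Mul(-4, -44), Function('y')(Add(Mul(-2, Pow(-2, -1)), Mul(Mul(2, Add(6, 4)), Pow(1, -1))))) = Add(Mul(-4, -44), Mul(5, Add(Mul(-2, Pow(-2, -1)), Mul(Mul(2, Add(6, 4)), Pow(1, -1))), Add(6, Mul(-1, Add(Mul(-2, Pow(-2, -1)), Mul(Mul(2, Add(6, 4)), Pow(1, -1))))))) = Add(176, Mul(5, Add(Mul(-2, Rational(-1, 2)), Mul(Mul(2, 10), 1)), Add(6, Mul(-1, Add(Mul(-2, Rational(-1, 2)), Mul(Mul(2, 10), 1)))))) = Add(176, Mul(5, Add(1, Mul(20, 1)), Add(6, Mul(-1, Add(1, Mul(20, 1)))))) = Add(176, Mul(5, Add(1, 20), Add(6, Mul(-1, Add(1, 20))))) = Add(176, Mul(5, 21, Add(6, Mul(-1, 21)))) = Add(176, Mul(5, 21, Add(6, -21))) = Add(176, Mul(5, 21, -15)) = Add(176, -1575) = -1399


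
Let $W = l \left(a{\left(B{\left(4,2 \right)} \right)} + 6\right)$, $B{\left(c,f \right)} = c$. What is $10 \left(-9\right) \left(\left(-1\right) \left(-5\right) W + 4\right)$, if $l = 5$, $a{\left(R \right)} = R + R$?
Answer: $-31860$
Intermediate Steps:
$a{\left(R \right)} = 2 R$
$W = 70$ ($W = 5 \left(2 \cdot 4 + 6\right) = 5 \left(8 + 6\right) = 5 \cdot 14 = 70$)
$10 \left(-9\right) \left(\left(-1\right) \left(-5\right) W + 4\right) = 10 \left(-9\right) \left(\left(-1\right) \left(-5\right) 70 + 4\right) = - 90 \left(5 \cdot 70 + 4\right) = - 90 \left(350 + 4\right) = \left(-90\right) 354 = -31860$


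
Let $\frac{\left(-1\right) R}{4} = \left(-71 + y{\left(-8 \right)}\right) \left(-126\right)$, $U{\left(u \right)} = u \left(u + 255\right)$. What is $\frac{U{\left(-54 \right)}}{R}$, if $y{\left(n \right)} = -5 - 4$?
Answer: $\frac{603}{2240} \approx 0.2692$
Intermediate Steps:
$y{\left(n \right)} = -9$
$U{\left(u \right)} = u \left(255 + u\right)$
$R = -40320$ ($R = - 4 \left(-71 - 9\right) \left(-126\right) = - 4 \left(\left(-80\right) \left(-126\right)\right) = \left(-4\right) 10080 = -40320$)
$\frac{U{\left(-54 \right)}}{R} = \frac{\left(-54\right) \left(255 - 54\right)}{-40320} = \left(-54\right) 201 \left(- \frac{1}{40320}\right) = \left(-10854\right) \left(- \frac{1}{40320}\right) = \frac{603}{2240}$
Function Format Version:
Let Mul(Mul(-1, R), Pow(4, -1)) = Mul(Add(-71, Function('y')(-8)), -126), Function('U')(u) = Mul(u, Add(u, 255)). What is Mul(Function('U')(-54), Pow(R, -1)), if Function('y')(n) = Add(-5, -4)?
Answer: Rational(603, 2240) ≈ 0.26920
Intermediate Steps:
Function('y')(n) = -9
Function('U')(u) = Mul(u, Add(255, u))
R = -40320 (R = Mul(-4, Mul(Add(-71, -9), -126)) = Mul(-4, Mul(-80, -126)) = Mul(-4, 10080) = -40320)
Mul(Function('U')(-54), Pow(R, -1)) = Mul(Mul(-54, Add(255, -54)), Pow(-40320, -1)) = Mul(Mul(-54, 201), Rational(-1, 40320)) = Mul(-10854, Rational(-1, 40320)) = Rational(603, 2240)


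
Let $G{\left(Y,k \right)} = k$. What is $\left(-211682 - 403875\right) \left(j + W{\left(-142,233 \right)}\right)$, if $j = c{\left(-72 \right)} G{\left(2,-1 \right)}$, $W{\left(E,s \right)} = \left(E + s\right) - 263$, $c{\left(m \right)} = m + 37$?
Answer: $84331309$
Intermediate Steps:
$c{\left(m \right)} = 37 + m$
$W{\left(E,s \right)} = -263 + E + s$
$j = 35$ ($j = \left(37 - 72\right) \left(-1\right) = \left(-35\right) \left(-1\right) = 35$)
$\left(-211682 - 403875\right) \left(j + W{\left(-142,233 \right)}\right) = \left(-211682 - 403875\right) \left(35 - 172\right) = - 615557 \left(35 - 172\right) = \left(-615557\right) \left(-137\right) = 84331309$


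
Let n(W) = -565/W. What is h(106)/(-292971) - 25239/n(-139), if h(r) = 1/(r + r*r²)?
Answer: -1224243546833661667/197164774956030 ≈ -6209.2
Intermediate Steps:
h(r) = 1/(r + r³)
h(106)/(-292971) - 25239/n(-139) = 1/((106 + 106³)*(-292971)) - 25239/((-565/(-139))) = -1/292971/(106 + 1191016) - 25239/((-565*(-1/139))) = -1/292971/1191122 - 25239/565/139 = (1/1191122)*(-1/292971) - 25239*139/565 = -1/348964203462 - 3508221/565 = -1224243546833661667/197164774956030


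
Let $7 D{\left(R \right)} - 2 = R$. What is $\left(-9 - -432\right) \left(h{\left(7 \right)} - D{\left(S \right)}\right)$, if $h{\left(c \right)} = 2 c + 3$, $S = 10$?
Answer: $\frac{45261}{7} \approx 6465.9$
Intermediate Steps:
$D{\left(R \right)} = \frac{2}{7} + \frac{R}{7}$
$h{\left(c \right)} = 3 + 2 c$
$\left(-9 - -432\right) \left(h{\left(7 \right)} - D{\left(S \right)}\right) = \left(-9 - -432\right) \left(\left(3 + 2 \cdot 7\right) - \left(\frac{2}{7} + \frac{1}{7} \cdot 10\right)\right) = \left(-9 + 432\right) \left(\left(3 + 14\right) - \left(\frac{2}{7} + \frac{10}{7}\right)\right) = 423 \left(17 - \frac{12}{7}\right) = 423 \cdot \frac{107}{7} = \frac{45261}{7}$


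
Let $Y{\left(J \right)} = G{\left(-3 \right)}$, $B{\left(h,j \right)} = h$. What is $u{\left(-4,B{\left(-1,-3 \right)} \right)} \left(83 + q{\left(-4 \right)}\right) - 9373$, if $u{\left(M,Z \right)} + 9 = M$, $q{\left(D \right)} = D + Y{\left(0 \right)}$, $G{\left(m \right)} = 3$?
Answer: $-10439$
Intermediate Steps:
$Y{\left(J \right)} = 3$
$q{\left(D \right)} = 3 + D$ ($q{\left(D \right)} = D + 3 = 3 + D$)
$u{\left(M,Z \right)} = -9 + M$
$u{\left(-4,B{\left(-1,-3 \right)} \right)} \left(83 + q{\left(-4 \right)}\right) - 9373 = \left(-9 - 4\right) \left(83 + \left(3 - 4\right)\right) - 9373 = - 13 \left(83 - 1\right) - 9373 = \left(-13\right) 82 - 9373 = -1066 - 9373 = -10439$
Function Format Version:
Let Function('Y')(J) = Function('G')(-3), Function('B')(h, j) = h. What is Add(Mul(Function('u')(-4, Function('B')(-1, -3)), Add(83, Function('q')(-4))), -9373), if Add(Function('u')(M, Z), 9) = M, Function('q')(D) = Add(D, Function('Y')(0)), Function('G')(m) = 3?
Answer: -10439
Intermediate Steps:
Function('Y')(J) = 3
Function('q')(D) = Add(3, D) (Function('q')(D) = Add(D, 3) = Add(3, D))
Function('u')(M, Z) = Add(-9, M)
Add(Mul(Function('u')(-4, Function('B')(-1, -3)), Add(83, Function('q')(-4))), -9373) = Add(Mul(Add(-9, -4), Add(83, Add(3, -4))), -9373) = Add(Mul(-13, Add(83, -1)), -9373) = Add(Mul(-13, 82), -9373) = Add(-1066, -9373) = -10439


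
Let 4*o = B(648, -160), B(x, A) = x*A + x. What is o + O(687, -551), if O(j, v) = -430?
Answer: -26188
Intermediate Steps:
B(x, A) = x + A*x (B(x, A) = A*x + x = x + A*x)
o = -25758 (o = (648*(1 - 160))/4 = (648*(-159))/4 = (¼)*(-103032) = -25758)
o + O(687, -551) = -25758 - 430 = -26188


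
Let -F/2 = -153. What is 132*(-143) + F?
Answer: -18570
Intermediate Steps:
F = 306 (F = -2*(-153) = 306)
132*(-143) + F = 132*(-143) + 306 = -18876 + 306 = -18570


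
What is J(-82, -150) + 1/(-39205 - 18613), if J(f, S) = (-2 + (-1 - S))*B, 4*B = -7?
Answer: -29747363/115636 ≈ -257.25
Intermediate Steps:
B = -7/4 (B = (1/4)*(-7) = -7/4 ≈ -1.7500)
J(f, S) = 21/4 + 7*S/4 (J(f, S) = (-2 + (-1 - S))*(-7/4) = (-3 - S)*(-7/4) = 21/4 + 7*S/4)
J(-82, -150) + 1/(-39205 - 18613) = (21/4 + (7/4)*(-150)) + 1/(-39205 - 18613) = (21/4 - 525/2) + 1/(-57818) = -1029/4 - 1/57818 = -29747363/115636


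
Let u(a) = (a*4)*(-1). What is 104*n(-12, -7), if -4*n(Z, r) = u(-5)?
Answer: -520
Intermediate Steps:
u(a) = -4*a (u(a) = (4*a)*(-1) = -4*a)
n(Z, r) = -5 (n(Z, r) = -(-1)*(-5) = -¼*20 = -5)
104*n(-12, -7) = 104*(-5) = -520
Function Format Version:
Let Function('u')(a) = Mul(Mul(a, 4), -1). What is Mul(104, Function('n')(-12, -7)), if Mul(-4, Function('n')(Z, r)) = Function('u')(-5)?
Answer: -520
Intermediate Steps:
Function('u')(a) = Mul(-4, a) (Function('u')(a) = Mul(Mul(4, a), -1) = Mul(-4, a))
Function('n')(Z, r) = -5 (Function('n')(Z, r) = Mul(Rational(-1, 4), Mul(-4, -5)) = Mul(Rational(-1, 4), 20) = -5)
Mul(104, Function('n')(-12, -7)) = Mul(104, -5) = -520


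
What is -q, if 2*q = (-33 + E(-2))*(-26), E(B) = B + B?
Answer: -481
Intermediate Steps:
E(B) = 2*B
q = 481 (q = ((-33 + 2*(-2))*(-26))/2 = ((-33 - 4)*(-26))/2 = (-37*(-26))/2 = (1/2)*962 = 481)
-q = -1*481 = -481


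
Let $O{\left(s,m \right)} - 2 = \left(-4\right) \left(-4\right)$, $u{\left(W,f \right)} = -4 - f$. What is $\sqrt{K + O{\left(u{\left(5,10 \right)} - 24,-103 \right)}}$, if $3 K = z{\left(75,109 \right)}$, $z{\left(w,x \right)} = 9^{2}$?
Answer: $3 \sqrt{5} \approx 6.7082$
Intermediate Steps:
$z{\left(w,x \right)} = 81$
$O{\left(s,m \right)} = 18$ ($O{\left(s,m \right)} = 2 - -16 = 2 + 16 = 18$)
$K = 27$ ($K = \frac{1}{3} \cdot 81 = 27$)
$\sqrt{K + O{\left(u{\left(5,10 \right)} - 24,-103 \right)}} = \sqrt{27 + 18} = \sqrt{45} = 3 \sqrt{5}$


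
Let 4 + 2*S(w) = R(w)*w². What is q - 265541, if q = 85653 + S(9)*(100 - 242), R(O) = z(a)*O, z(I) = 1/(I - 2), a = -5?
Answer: -1205469/7 ≈ -1.7221e+5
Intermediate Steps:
z(I) = 1/(-2 + I)
R(O) = -O/7 (R(O) = O/(-2 - 5) = O/(-7) = -O/7)
S(w) = -2 - w³/14 (S(w) = -2 + ((-w/7)*w²)/2 = -2 + (-w³/7)/2 = -2 - w³/14)
q = 653318/7 (q = 85653 + (-2 - 1/14*9³)*(100 - 242) = 85653 + (-2 - 1/14*729)*(-142) = 85653 + (-2 - 729/14)*(-142) = 85653 - 757/14*(-142) = 85653 + 53747/7 = 653318/7 ≈ 93331.)
q - 265541 = 653318/7 - 265541 = -1205469/7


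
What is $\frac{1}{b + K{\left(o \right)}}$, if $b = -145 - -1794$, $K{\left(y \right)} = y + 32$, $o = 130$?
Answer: $\frac{1}{1811} \approx 0.00055218$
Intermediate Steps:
$K{\left(y \right)} = 32 + y$
$b = 1649$ ($b = -145 + 1794 = 1649$)
$\frac{1}{b + K{\left(o \right)}} = \frac{1}{1649 + \left(32 + 130\right)} = \frac{1}{1649 + 162} = \frac{1}{1811}$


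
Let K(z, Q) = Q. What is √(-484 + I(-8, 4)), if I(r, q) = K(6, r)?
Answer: 2*I*√123 ≈ 22.181*I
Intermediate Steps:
I(r, q) = r
√(-484 + I(-8, 4)) = √(-484 - 8) = √(-492) = 2*I*√123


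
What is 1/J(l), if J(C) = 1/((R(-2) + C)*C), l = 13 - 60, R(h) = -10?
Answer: 2679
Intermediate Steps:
l = -47
J(C) = 1/(C*(-10 + C)) (J(C) = 1/((-10 + C)*C) = 1/(C*(-10 + C)))
1/J(l) = 1/(1/((-47)*(-10 - 47))) = 1/(-1/47/(-57)) = 1/(-1/47*(-1/57)) = 1/(1/2679) = 2679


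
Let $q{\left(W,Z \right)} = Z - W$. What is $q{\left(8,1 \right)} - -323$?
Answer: $316$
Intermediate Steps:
$q{\left(8,1 \right)} - -323 = \left(1 - 8\right) - -323 = \left(1 - 8\right) + 323 = -7 + 323 = 316$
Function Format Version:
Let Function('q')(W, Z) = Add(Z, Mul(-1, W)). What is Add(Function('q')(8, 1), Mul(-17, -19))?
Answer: 316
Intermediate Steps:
Add(Function('q')(8, 1), Mul(-17, -19)) = Add(Add(1, Mul(-1, 8)), Mul(-17, -19)) = Add(Add(1, -8), 323) = Add(-7, 323) = 316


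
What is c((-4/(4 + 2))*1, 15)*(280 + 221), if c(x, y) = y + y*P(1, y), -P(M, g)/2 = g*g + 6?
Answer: -3464415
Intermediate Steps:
P(M, g) = -12 - 2*g**2 (P(M, g) = -2*(g*g + 6) = -2*(g**2 + 6) = -2*(6 + g**2) = -12 - 2*g**2)
c(x, y) = y + y*(-12 - 2*y**2)
c((-4/(4 + 2))*1, 15)*(280 + 221) = (-1*15*(11 + 2*15**2))*(280 + 221) = -1*15*(11 + 2*225)*501 = -1*15*(11 + 450)*501 = -1*15*461*501 = -6915*501 = -3464415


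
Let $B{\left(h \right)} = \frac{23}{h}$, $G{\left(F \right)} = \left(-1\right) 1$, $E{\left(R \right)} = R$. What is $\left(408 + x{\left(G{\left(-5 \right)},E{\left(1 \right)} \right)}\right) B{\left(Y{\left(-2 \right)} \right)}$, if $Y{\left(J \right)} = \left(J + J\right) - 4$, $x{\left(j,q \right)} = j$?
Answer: $- \frac{9361}{8} \approx -1170.1$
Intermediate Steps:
$G{\left(F \right)} = -1$
$Y{\left(J \right)} = -4 + 2 J$ ($Y{\left(J \right)} = 2 J - 4 = -4 + 2 J$)
$\left(408 + x{\left(G{\left(-5 \right)},E{\left(1 \right)} \right)}\right) B{\left(Y{\left(-2 \right)} \right)} = \left(408 - 1\right) \frac{23}{-4 + 2 \left(-2\right)} = 407 \frac{23}{-4 - 4} = 407 \frac{23}{-8} = 407 \cdot 23 \left(- \frac{1}{8}\right) = 407 \left(- \frac{23}{8}\right) = - \frac{9361}{8}$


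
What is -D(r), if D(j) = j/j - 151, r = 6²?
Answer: 150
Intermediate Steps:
r = 36
D(j) = -150 (D(j) = 1 - 151 = -150)
-D(r) = -1*(-150) = 150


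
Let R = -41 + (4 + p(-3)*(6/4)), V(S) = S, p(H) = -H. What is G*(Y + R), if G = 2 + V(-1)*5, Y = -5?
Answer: 225/2 ≈ 112.50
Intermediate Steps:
G = -3 (G = 2 - 1*5 = 2 - 5 = -3)
R = -65/2 (R = -41 + (4 + (-1*(-3))*(6/4)) = -41 + (4 + 3*(6*(¼))) = -41 + (4 + 3*(3/2)) = -41 + (4 + 9/2) = -41 + 17/2 = -65/2 ≈ -32.500)
G*(Y + R) = -3*(-5 - 65/2) = -3*(-75/2) = 225/2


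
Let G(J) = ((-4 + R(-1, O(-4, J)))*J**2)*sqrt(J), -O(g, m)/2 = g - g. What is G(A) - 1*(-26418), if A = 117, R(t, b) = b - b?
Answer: 26418 - 164268*sqrt(13) ≈ -5.6586e+5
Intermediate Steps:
O(g, m) = 0 (O(g, m) = -2*(g - g) = -2*0 = 0)
R(t, b) = 0
G(J) = -4*J**(5/2) (G(J) = ((-4 + 0)*J**2)*sqrt(J) = (-4*J**2)*sqrt(J) = -4*J**(5/2))
G(A) - 1*(-26418) = -164268*sqrt(13) - 1*(-26418) = -164268*sqrt(13) + 26418 = 26418 - 164268*sqrt(13)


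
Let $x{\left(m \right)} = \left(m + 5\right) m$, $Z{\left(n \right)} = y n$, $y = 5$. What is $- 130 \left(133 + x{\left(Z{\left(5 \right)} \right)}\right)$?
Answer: $-114790$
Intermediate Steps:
$Z{\left(n \right)} = 5 n$
$x{\left(m \right)} = m \left(5 + m\right)$ ($x{\left(m \right)} = \left(5 + m\right) m = m \left(5 + m\right)$)
$- 130 \left(133 + x{\left(Z{\left(5 \right)} \right)}\right) = - 130 \left(133 + 5 \cdot 5 \left(5 + 5 \cdot 5\right)\right) = - 130 \left(133 + 25 \left(5 + 25\right)\right) = - 130 \left(133 + 25 \cdot 30\right) = - 130 \left(133 + 750\right) = \left(-130\right) 883 = -114790$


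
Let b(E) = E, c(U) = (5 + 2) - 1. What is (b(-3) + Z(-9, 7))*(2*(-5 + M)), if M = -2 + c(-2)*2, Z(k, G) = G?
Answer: 40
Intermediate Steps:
c(U) = 6 (c(U) = 7 - 1 = 6)
M = 10 (M = -2 + 6*2 = -2 + 12 = 10)
(b(-3) + Z(-9, 7))*(2*(-5 + M)) = (-3 + 7)*(2*(-5 + 10)) = 4*(2*5) = 4*10 = 40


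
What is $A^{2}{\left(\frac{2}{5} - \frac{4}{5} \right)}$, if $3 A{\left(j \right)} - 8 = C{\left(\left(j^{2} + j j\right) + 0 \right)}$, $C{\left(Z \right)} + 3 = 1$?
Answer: $4$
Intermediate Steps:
$C{\left(Z \right)} = -2$ ($C{\left(Z \right)} = -3 + 1 = -2$)
$A{\left(j \right)} = 2$ ($A{\left(j \right)} = \frac{8}{3} + \frac{1}{3} \left(-2\right) = \frac{8}{3} - \frac{2}{3} = 2$)
$A^{2}{\left(\frac{2}{5} - \frac{4}{5} \right)} = 2^{2} = 4$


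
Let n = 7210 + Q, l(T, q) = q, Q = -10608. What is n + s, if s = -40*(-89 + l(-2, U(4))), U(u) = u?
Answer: 2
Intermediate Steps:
n = -3398 (n = 7210 - 10608 = -3398)
s = 3400 (s = -40*(-89 + 4) = -40*(-85) = 3400)
n + s = -3398 + 3400 = 2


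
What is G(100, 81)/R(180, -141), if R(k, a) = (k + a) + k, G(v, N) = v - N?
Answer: 19/219 ≈ 0.086758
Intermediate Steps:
R(k, a) = a + 2*k (R(k, a) = (a + k) + k = a + 2*k)
G(100, 81)/R(180, -141) = (100 - 1*81)/(-141 + 2*180) = (100 - 81)/(-141 + 360) = 19/219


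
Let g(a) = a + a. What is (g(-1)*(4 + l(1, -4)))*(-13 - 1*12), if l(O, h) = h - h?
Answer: 200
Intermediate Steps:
g(a) = 2*a
l(O, h) = 0
(g(-1)*(4 + l(1, -4)))*(-13 - 1*12) = ((2*(-1))*(4 + 0))*(-13 - 1*12) = (-2*4)*(-13 - 12) = -8*(-25) = 200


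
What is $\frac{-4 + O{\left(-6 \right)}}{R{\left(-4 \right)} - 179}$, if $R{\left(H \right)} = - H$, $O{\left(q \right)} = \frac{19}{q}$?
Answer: $\frac{43}{1050} \approx 0.040952$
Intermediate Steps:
$\frac{-4 + O{\left(-6 \right)}}{R{\left(-4 \right)} - 179} = \frac{-4 + \frac{19}{-6}}{\left(-1\right) \left(-4\right) - 179} = \frac{-4 + 19 \left(- \frac{1}{6}\right)}{4 - 179} = \frac{-4 - \frac{19}{6}}{-175} = \left(- \frac{43}{6}\right) \left(- \frac{1}{175}\right) = \frac{43}{1050}$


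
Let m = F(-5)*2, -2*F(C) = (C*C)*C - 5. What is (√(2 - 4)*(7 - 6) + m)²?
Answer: 16898 + 260*I*√2 ≈ 16898.0 + 367.7*I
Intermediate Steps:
F(C) = 5/2 - C³/2 (F(C) = -((C*C)*C - 5)/2 = -(C²*C - 5)/2 = -(C³ - 5)/2 = -(-5 + C³)/2 = 5/2 - C³/2)
m = 130 (m = (5/2 - ½*(-5)³)*2 = (5/2 - ½*(-125))*2 = (5/2 + 125/2)*2 = 65*2 = 130)
(√(2 - 4)*(7 - 6) + m)² = (√(2 - 4)*(7 - 6) + 130)² = (√(-2)*1 + 130)² = ((I*√2)*1 + 130)² = (I*√2 + 130)² = (130 + I*√2)²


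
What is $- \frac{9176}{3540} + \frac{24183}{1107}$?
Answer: $\frac{698611}{36285} \approx 19.253$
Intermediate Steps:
$- \frac{9176}{3540} + \frac{24183}{1107} = \left(-9176\right) \frac{1}{3540} + 24183 \cdot \frac{1}{1107} = - \frac{2294}{885} + \frac{2687}{123} = \frac{698611}{36285}$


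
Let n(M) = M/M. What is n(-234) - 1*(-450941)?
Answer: 450942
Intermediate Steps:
n(M) = 1
n(-234) - 1*(-450941) = 1 - 1*(-450941) = 1 + 450941 = 450942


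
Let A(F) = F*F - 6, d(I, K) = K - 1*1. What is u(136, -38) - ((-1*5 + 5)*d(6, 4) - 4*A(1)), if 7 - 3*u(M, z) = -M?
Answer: 83/3 ≈ 27.667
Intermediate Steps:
d(I, K) = -1 + K (d(I, K) = K - 1 = -1 + K)
u(M, z) = 7/3 + M/3 (u(M, z) = 7/3 - (-1)*M/3 = 7/3 + M/3)
A(F) = -6 + F**2 (A(F) = F**2 - 6 = -6 + F**2)
u(136, -38) - ((-1*5 + 5)*d(6, 4) - 4*A(1)) = (7/3 + (1/3)*136) - ((-1*5 + 5)*(-1 + 4) - 4*(-6 + 1**2)) = (7/3 + 136/3) - ((-5 + 5)*3 - 4*(-6 + 1)) = 143/3 - (0*3 - 4*(-5)) = 143/3 - (0 + 20) = 143/3 - 1*20 = 143/3 - 20 = 83/3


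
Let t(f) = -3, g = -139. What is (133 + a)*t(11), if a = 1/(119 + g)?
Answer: -7977/20 ≈ -398.85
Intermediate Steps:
a = -1/20 (a = 1/(119 - 139) = 1/(-20) = -1/20 ≈ -0.050000)
(133 + a)*t(11) = (133 - 1/20)*(-3) = (2659/20)*(-3) = -7977/20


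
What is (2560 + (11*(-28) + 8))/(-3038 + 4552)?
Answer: 1130/757 ≈ 1.4927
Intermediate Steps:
(2560 + (11*(-28) + 8))/(-3038 + 4552) = (2560 + (-308 + 8))/1514 = (2560 - 300)*(1/1514) = 2260*(1/1514) = 1130/757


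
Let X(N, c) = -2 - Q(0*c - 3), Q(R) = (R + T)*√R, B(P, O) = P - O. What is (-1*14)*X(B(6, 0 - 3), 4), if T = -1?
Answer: 28 - 56*I*√3 ≈ 28.0 - 96.995*I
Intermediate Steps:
Q(R) = √R*(-1 + R) (Q(R) = (R - 1)*√R = (-1 + R)*√R = √R*(-1 + R))
X(N, c) = -2 + 4*I*√3 (X(N, c) = -2 - √(0*c - 3)*(-1 + (0*c - 3)) = -2 - √(0 - 3)*(-1 + (0 - 3)) = -2 - √(-3)*(-1 - 3) = -2 - I*√3*(-4) = -2 - (-4)*I*√3 = -2 + 4*I*√3)
(-1*14)*X(B(6, 0 - 3), 4) = (-1*14)*(-2 + 4*I*√3) = -14*(-2 + 4*I*√3) = 28 - 56*I*√3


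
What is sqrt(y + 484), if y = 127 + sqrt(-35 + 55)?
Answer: sqrt(611 + 2*sqrt(5)) ≈ 24.809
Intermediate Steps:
y = 127 + 2*sqrt(5) (y = 127 + sqrt(20) = 127 + 2*sqrt(5) ≈ 131.47)
sqrt(y + 484) = sqrt((127 + 2*sqrt(5)) + 484) = sqrt(611 + 2*sqrt(5))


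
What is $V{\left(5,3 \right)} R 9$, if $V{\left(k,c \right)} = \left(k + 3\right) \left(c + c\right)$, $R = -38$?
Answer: $-16416$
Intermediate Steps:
$V{\left(k,c \right)} = 2 c \left(3 + k\right)$ ($V{\left(k,c \right)} = \left(3 + k\right) 2 c = 2 c \left(3 + k\right)$)
$V{\left(5,3 \right)} R 9 = 2 \cdot 3 \left(3 + 5\right) \left(-38\right) 9 = 2 \cdot 3 \cdot 8 \left(-38\right) 9 = 48 \left(-38\right) 9 = \left(-1824\right) 9 = -16416$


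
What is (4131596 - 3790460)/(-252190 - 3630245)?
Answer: -113712/1294145 ≈ -0.087867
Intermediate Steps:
(4131596 - 3790460)/(-252190 - 3630245) = 341136/(-3882435) = 341136*(-1/3882435) = -113712/1294145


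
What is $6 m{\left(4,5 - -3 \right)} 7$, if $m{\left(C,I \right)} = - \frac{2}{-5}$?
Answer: $\frac{84}{5} \approx 16.8$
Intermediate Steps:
$m{\left(C,I \right)} = \frac{2}{5}$ ($m{\left(C,I \right)} = \left(-2\right) \left(- \frac{1}{5}\right) = \frac{2}{5}$)
$6 m{\left(4,5 - -3 \right)} 7 = 6 \cdot \frac{2}{5} \cdot 7 = \frac{12}{5} \cdot 7 = \frac{84}{5}$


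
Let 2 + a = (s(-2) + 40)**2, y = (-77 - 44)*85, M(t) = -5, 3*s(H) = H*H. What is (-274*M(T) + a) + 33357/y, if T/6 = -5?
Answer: 284470867/92565 ≈ 3073.2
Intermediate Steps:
T = -30 (T = 6*(-5) = -30)
s(H) = H**2/3 (s(H) = (H*H)/3 = H**2/3)
y = -10285 (y = -121*85 = -10285)
a = 15358/9 (a = -2 + ((1/3)*(-2)**2 + 40)**2 = -2 + ((1/3)*4 + 40)**2 = -2 + (4/3 + 40)**2 = -2 + (124/3)**2 = -2 + 15376/9 = 15358/9 ≈ 1706.4)
(-274*M(T) + a) + 33357/y = (-274*(-5) + 15358/9) + 33357/(-10285) = (1370 + 15358/9) + 33357*(-1/10285) = 27688/9 - 33357/10285 = 284470867/92565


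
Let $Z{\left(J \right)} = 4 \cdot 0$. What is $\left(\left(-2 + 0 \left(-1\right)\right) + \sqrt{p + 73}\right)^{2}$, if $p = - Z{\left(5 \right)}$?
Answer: $\left(2 - \sqrt{73}\right)^{2} \approx 42.824$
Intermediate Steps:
$Z{\left(J \right)} = 0$
$p = 0$ ($p = \left(-1\right) 0 = 0$)
$\left(\left(-2 + 0 \left(-1\right)\right) + \sqrt{p + 73}\right)^{2} = \left(\left(-2 + 0 \left(-1\right)\right) + \sqrt{0 + 73}\right)^{2} = \left(\left(-2 + 0\right) + \sqrt{73}\right)^{2} = \left(-2 + \sqrt{73}\right)^{2}$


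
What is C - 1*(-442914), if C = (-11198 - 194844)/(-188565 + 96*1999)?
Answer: 1478683804/3339 ≈ 4.4285e+5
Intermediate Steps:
C = -206042/3339 (C = -206042/(-188565 + 191904) = -206042/3339 ≈ -61.708)
C - 1*(-442914) = -206042/3339 - 1*(-442914) = -206042/3339 + 442914 = 1478683804/3339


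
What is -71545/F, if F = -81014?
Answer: 71545/81014 ≈ 0.88312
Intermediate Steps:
-71545/F = -71545/(-81014) = -71545*(-1/81014) = 71545/81014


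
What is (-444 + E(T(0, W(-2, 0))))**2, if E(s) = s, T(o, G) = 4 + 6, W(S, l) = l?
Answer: 188356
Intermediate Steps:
T(o, G) = 10
(-444 + E(T(0, W(-2, 0))))**2 = (-444 + 10)**2 = (-434)**2 = 188356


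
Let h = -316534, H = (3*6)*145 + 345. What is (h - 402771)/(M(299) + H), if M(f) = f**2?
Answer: -719305/92356 ≈ -7.7884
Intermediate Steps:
H = 2955 (H = 18*145 + 345 = 2610 + 345 = 2955)
(h - 402771)/(M(299) + H) = (-316534 - 402771)/(299**2 + 2955) = -719305/(89401 + 2955) = -719305/92356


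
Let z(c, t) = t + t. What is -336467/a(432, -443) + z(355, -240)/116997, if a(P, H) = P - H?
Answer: -13122016533/34124125 ≈ -384.54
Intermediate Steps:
z(c, t) = 2*t
-336467/a(432, -443) + z(355, -240)/116997 = -336467/(432 - 1*(-443)) + (2*(-240))/116997 = -336467/(432 + 443) - 480*1/116997 = -336467/875 - 160/38999 = -13122016533/34124125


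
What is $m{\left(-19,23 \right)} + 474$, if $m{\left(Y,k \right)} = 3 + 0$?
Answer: $477$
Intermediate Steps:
$m{\left(Y,k \right)} = 3$
$m{\left(-19,23 \right)} + 474 = 3 + 474 = 477$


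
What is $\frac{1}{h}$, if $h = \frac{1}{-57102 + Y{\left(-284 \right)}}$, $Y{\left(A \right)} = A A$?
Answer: $23554$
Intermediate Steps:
$Y{\left(A \right)} = A^{2}$
$h = \frac{1}{23554}$ ($h = \frac{1}{-57102 + \left(-284\right)^{2}} = \frac{1}{-57102 + 80656} = \frac{1}{23554} \approx 4.2456 \cdot 10^{-5}$)
$\frac{1}{h} = \frac{1}{\frac{1}{23554}} = 23554$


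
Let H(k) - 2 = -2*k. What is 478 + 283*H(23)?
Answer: -11974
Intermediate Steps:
H(k) = 2 - 2*k
478 + 283*H(23) = 478 + 283*(2 - 2*23) = 478 + 283*(2 - 46) = 478 + 283*(-44) = 478 - 12452 = -11974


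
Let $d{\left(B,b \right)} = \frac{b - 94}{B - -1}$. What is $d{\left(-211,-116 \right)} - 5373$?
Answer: $-5372$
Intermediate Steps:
$d{\left(B,b \right)} = \frac{-94 + b}{1 + B}$ ($d{\left(B,b \right)} = \frac{-94 + b}{B + \left(-109 + 110\right)} = \frac{-94 + b}{B + 1} = \frac{-94 + b}{1 + B}$)
$d{\left(-211,-116 \right)} - 5373 = \frac{-94 - 116}{1 - 211} - 5373 = \frac{1}{-210} \left(-210\right) - 5373 = \left(- \frac{1}{210}\right) \left(-210\right) - 5373 = 1 - 5373 = -5372$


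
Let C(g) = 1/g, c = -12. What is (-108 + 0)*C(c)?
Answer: 9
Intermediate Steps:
(-108 + 0)*C(c) = (-108 + 0)/(-12) = -108*(-1/12) = 9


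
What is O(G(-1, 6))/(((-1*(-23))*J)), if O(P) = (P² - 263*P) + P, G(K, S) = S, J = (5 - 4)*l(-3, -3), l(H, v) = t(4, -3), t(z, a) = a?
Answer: 512/23 ≈ 22.261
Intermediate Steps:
l(H, v) = -3
J = -3 (J = (5 - 4)*(-3) = 1*(-3) = -3)
O(P) = P² - 262*P
O(G(-1, 6))/(((-1*(-23))*J)) = (6*(-262 + 6))/((-1*(-23)*(-3))) = (6*(-256))/((23*(-3))) = -1536/(-69) = -1536*(-1/69) = 512/23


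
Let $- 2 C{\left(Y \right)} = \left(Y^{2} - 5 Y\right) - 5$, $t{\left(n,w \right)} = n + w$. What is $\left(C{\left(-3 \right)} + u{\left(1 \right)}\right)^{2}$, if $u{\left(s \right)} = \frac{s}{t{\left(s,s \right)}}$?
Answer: $81$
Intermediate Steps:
$C{\left(Y \right)} = \frac{5}{2} - \frac{Y^{2}}{2} + \frac{5 Y}{2}$ ($C{\left(Y \right)} = - \frac{\left(Y^{2} - 5 Y\right) - 5}{2} = - \frac{-5 + Y^{2} - 5 Y}{2} = \frac{5}{2} - \frac{Y^{2}}{2} + \frac{5 Y}{2}$)
$u{\left(s \right)} = \frac{1}{2}$ ($u{\left(s \right)} = \frac{s}{s + s} = \frac{s}{2 s} = s \frac{1}{2 s} = \frac{1}{2}$)
$\left(C{\left(-3 \right)} + u{\left(1 \right)}\right)^{2} = \left(\left(\frac{5}{2} - \frac{\left(-3\right)^{2}}{2} + \frac{5}{2} \left(-3\right)\right) + \frac{1}{2}\right)^{2} = \left(\left(\frac{5}{2} - \frac{9}{2} - \frac{15}{2}\right) + \frac{1}{2}\right)^{2} = \left(- \frac{19}{2} + \frac{1}{2}\right)^{2} = \left(-9\right)^{2} = 81$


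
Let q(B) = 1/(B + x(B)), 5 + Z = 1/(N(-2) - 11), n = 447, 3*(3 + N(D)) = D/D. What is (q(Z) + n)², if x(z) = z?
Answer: 34562899921/173056 ≈ 1.9972e+5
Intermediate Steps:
N(D) = -8/3 (N(D) = -3 + (D/D)/3 = -3 + (⅓)*1 = -3 + ⅓ = -8/3)
Z = -208/41 (Z = -5 + 1/(-8/3 - 11) = -5 + 1/(-41/3) = -5 - 3/41 = -208/41 ≈ -5.0732)
q(B) = 1/(2*B) (q(B) = 1/(B + B) = 1/(2*B))
(q(Z) + n)² = (1/(2*(-208/41)) + 447)² = ((½)*(-41/208) + 447)² = (-41/416 + 447)² = (185911/416)² = 34562899921/173056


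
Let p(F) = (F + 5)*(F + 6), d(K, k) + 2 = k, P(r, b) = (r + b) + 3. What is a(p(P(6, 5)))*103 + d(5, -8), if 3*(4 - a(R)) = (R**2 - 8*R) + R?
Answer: -14598014/3 ≈ -4.8660e+6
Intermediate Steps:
P(r, b) = 3 + b + r (P(r, b) = (b + r) + 3 = 3 + b + r)
d(K, k) = -2 + k
p(F) = (5 + F)*(6 + F)
a(R) = 4 - R**2/3 + 7*R/3 (a(R) = 4 - ((R**2 - 8*R) + R)/3 = 4 - (R**2 - 7*R)/3 = 4 + (-R**2/3 + 7*R/3) = 4 - R**2/3 + 7*R/3)
a(p(P(6, 5)))*103 + d(5, -8) = (4 - (30 + (3 + 5 + 6)**2 + 11*(3 + 5 + 6))**2/3 + 7*(30 + (3 + 5 + 6)**2 + 11*(3 + 5 + 6))/3)*103 + (-2 - 8) = (4 - (30 + 14**2 + 11*14)**2/3 + 7*(30 + 14**2 + 11*14)/3)*103 - 10 = (4 - (30 + 196 + 154)**2/3 + 7*(30 + 196 + 154)/3)*103 - 10 = (4 - 1/3*380**2 + (7/3)*380)*103 - 10 = (4 - 1/3*144400 + 2660/3)*103 - 10 = (4 - 144400/3 + 2660/3)*103 - 10 = -141728/3*103 - 10 = -14597984/3 - 10 = -14598014/3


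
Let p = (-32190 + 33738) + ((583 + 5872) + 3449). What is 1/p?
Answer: 1/11452 ≈ 8.7321e-5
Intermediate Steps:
p = 11452 (p = 1548 + (6455 + 3449) = 1548 + 9904 = 11452)
1/p = 1/11452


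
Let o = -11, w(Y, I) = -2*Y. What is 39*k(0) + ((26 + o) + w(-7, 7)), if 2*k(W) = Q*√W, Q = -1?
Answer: 29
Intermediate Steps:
k(W) = -√W/2 (k(W) = (-√W)/2 = -√W/2)
39*k(0) + ((26 + o) + w(-7, 7)) = 39*(-√0/2) + ((26 - 11) - 2*(-7)) = 39*(-½*0) + (15 + 14) = 39*0 + 29 = 0 + 29 = 29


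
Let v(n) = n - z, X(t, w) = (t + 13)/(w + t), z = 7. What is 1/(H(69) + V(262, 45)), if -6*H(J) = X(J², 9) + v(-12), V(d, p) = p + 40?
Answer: 7155/629639 ≈ 0.011364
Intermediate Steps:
X(t, w) = (13 + t)/(t + w)
v(n) = -7 + n (v(n) = n - 1*7 = n - 7 = -7 + n)
V(d, p) = 40 + p
H(J) = 19/6 - (13 + J²)/(6*(9 + J²)) (H(J) = -((13 + J²)/(J² + 9) + (-7 - 12))/6 = -((13 + J²)/(9 + J²) - 19)/6 = -(-19 + (13 + J²)/(9 + J²))/6 = 19/6 - (13 + J²)/(6*(9 + J²)))
1/(H(69) + V(262, 45)) = 1/((79 + 9*69²)/(3*(9 + 69²)) + (40 + 45)) = 1/((79 + 9*4761)/(3*(9 + 4761)) + 85) = 1/((⅓)*(79 + 42849)/4770 + 85) = 1/((⅓)*(1/4770)*42928 + 85) = 1/(21464/7155 + 85) = 1/(629639/7155) = 7155/629639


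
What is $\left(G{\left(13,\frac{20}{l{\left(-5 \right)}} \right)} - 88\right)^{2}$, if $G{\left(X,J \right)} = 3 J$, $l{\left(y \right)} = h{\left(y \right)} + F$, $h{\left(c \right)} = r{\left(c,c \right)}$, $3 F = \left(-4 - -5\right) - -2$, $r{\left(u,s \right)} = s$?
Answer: $10609$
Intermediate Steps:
$F = 1$ ($F = \frac{\left(-4 - -5\right) - -2}{3} = \frac{\left(-4 + 5\right) + 2}{3} = \frac{1 + 2}{3} = \frac{1}{3} \cdot 3 = 1$)
$h{\left(c \right)} = c$
$l{\left(y \right)} = 1 + y$ ($l{\left(y \right)} = y + 1 = 1 + y$)
$\left(G{\left(13,\frac{20}{l{\left(-5 \right)}} \right)} - 88\right)^{2} = \left(3 \frac{20}{1 - 5} - 88\right)^{2} = \left(3 \frac{20}{-4} - 88\right)^{2} = \left(3 \cdot 20 \left(- \frac{1}{4}\right) - 88\right)^{2} = \left(3 \left(-5\right) - 88\right)^{2} = \left(-15 - 88\right)^{2} = \left(-103\right)^{2} = 10609$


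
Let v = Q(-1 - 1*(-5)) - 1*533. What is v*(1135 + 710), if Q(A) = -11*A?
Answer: -1064565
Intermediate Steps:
v = -577 (v = -11*(-1 - 1*(-5)) - 1*533 = -11*(-1 + 5) - 533 = -11*4 - 533 = -44 - 533 = -577)
v*(1135 + 710) = -577*(1135 + 710) = -577*1845 = -1064565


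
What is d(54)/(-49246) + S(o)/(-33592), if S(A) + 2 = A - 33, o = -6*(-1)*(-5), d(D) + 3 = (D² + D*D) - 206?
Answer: -7141801/63625832 ≈ -0.11225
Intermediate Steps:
d(D) = -209 + 2*D² (d(D) = -3 + ((D² + D*D) - 206) = -3 + ((D² + D²) - 206) = -3 + (2*D² - 206) = -3 + (-206 + 2*D²) = -209 + 2*D²)
o = -30 (o = 6*(-5) = -30)
S(A) = -35 + A (S(A) = -2 + (A - 33) = -2 + (-33 + A) = -35 + A)
d(54)/(-49246) + S(o)/(-33592) = (-209 + 2*54²)/(-49246) + (-35 - 30)/(-33592) = (-209 + 2*2916)*(-1/49246) - 65*(-1/33592) = (-209 + 5832)*(-1/49246) + 5/2584 = 5623*(-1/49246) + 5/2584 = -5623/49246 + 5/2584 = -7141801/63625832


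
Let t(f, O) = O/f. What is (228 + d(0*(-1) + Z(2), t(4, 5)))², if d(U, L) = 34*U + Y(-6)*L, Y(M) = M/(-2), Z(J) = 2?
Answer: 1437601/16 ≈ 89850.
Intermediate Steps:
Y(M) = -M/2 (Y(M) = M*(-½) = -M/2)
d(U, L) = 3*L + 34*U (d(U, L) = 34*U + (-½*(-6))*L = 34*U + 3*L = 3*L + 34*U)
(228 + d(0*(-1) + Z(2), t(4, 5)))² = (228 + (3*(5/4) + 34*(0*(-1) + 2)))² = (228 + (3*(5*(¼)) + 34*(0 + 2)))² = (228 + (3*(5/4) + 34*2))² = (228 + (15/4 + 68))² = (228 + 287/4)² = (1199/4)² = 1437601/16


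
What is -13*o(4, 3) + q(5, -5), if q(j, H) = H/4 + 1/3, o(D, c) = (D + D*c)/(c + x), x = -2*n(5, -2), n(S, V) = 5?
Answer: 2419/84 ≈ 28.798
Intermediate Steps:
x = -10 (x = -2*5 = -10)
o(D, c) = (D + D*c)/(-10 + c) (o(D, c) = (D + D*c)/(c - 10) = (D + D*c)/(-10 + c))
q(j, H) = 1/3 + H/4 (q(j, H) = H*(1/4) + 1*(1/3) = H/4 + 1/3 = 1/3 + H/4)
-13*o(4, 3) + q(5, -5) = -52*(1 + 3)/(-10 + 3) + (1/3 + (1/4)*(-5)) = -52*4/(-7) + (1/3 - 5/4) = -52*(-1)*4/7 - 11/12 = -13*(-16/7) - 11/12 = 208/7 - 11/12 = 2419/84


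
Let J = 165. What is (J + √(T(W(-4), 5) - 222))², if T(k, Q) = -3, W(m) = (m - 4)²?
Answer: 27000 + 4950*I ≈ 27000.0 + 4950.0*I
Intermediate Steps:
W(m) = (-4 + m)²
(J + √(T(W(-4), 5) - 222))² = (165 + √(-3 - 222))² = (165 + √(-225))² = (165 + 15*I)²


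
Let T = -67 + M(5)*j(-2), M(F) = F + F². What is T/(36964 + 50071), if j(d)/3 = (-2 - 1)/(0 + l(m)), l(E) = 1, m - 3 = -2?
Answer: -337/87035 ≈ -0.0038720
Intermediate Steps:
m = 1 (m = 3 - 2 = 1)
j(d) = -9 (j(d) = 3*((-2 - 1)/(0 + 1)) = 3*(-3/1) = 3*(-3*1) = 3*(-3) = -9)
T = -337 (T = -67 + (5*(1 + 5))*(-9) = -67 + (5*6)*(-9) = -67 + 30*(-9) = -67 - 270 = -337)
T/(36964 + 50071) = -337/(36964 + 50071) = -337/87035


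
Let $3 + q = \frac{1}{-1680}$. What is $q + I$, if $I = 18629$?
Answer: $\frac{31291679}{1680} \approx 18626.0$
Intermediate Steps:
$q = - \frac{5041}{1680}$ ($q = -3 + \frac{1}{-1680} = -3 - \frac{1}{1680} = - \frac{5041}{1680} \approx -3.0006$)
$q + I = - \frac{5041}{1680} + 18629 = \frac{31291679}{1680}$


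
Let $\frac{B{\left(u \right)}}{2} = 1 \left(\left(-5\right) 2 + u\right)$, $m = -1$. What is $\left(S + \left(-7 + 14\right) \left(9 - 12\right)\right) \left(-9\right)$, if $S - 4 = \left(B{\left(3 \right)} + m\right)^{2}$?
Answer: $-1872$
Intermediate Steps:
$B{\left(u \right)} = -20 + 2 u$ ($B{\left(u \right)} = 2 \cdot 1 \left(\left(-5\right) 2 + u\right) = 2 \cdot 1 \left(-10 + u\right) = 2 \left(-10 + u\right) = -20 + 2 u$)
$S = 229$ ($S = 4 + \left(\left(-20 + 2 \cdot 3\right) - 1\right)^{2} = 4 + \left(\left(-20 + 6\right) - 1\right)^{2} = 4 + \left(-14 - 1\right)^{2} = 4 + \left(-15\right)^{2} = 4 + 225 = 229$)
$\left(S + \left(-7 + 14\right) \left(9 - 12\right)\right) \left(-9\right) = \left(229 + \left(-7 + 14\right) \left(9 - 12\right)\right) \left(-9\right) = \left(229 + 7 \left(-3\right)\right) \left(-9\right) = \left(229 - 21\right) \left(-9\right) = 208 \left(-9\right) = -1872$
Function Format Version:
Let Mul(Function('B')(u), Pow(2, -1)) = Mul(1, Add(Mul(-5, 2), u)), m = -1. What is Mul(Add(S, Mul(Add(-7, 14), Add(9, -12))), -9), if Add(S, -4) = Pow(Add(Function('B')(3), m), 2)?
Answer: -1872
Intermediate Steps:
Function('B')(u) = Add(-20, Mul(2, u)) (Function('B')(u) = Mul(2, Mul(1, Add(Mul(-5, 2), u))) = Mul(2, Mul(1, Add(-10, u))) = Mul(2, Add(-10, u)) = Add(-20, Mul(2, u)))
S = 229 (S = Add(4, Pow(Add(Add(-20, Mul(2, 3)), -1), 2)) = Add(4, Pow(Add(Add(-20, 6), -1), 2)) = Add(4, Pow(Add(-14, -1), 2)) = Add(4, Pow(-15, 2)) = Add(4, 225) = 229)
Mul(Add(S, Mul(Add(-7, 14), Add(9, -12))), -9) = Mul(Add(229, Mul(Add(-7, 14), Add(9, -12))), -9) = Mul(Add(229, Mul(7, -3)), -9) = Mul(Add(229, -21), -9) = Mul(208, -9) = -1872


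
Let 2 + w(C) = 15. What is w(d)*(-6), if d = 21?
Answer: -78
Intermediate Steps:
w(C) = 13 (w(C) = -2 + 15 = 13)
w(d)*(-6) = 13*(-6) = -78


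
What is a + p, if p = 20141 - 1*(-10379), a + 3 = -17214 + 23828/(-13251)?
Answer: 25179175/1893 ≈ 13301.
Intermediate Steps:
a = -32595185/1893 (a = -3 + (-17214 + 23828/(-13251)) = -3 + (-17214 + 23828*(-1/13251)) = -3 + (-17214 - 3404/1893) = -3 - 32589506/1893 = -32595185/1893 ≈ -17219.)
p = 30520 (p = 20141 + 10379 = 30520)
a + p = -32595185/1893 + 30520 = 25179175/1893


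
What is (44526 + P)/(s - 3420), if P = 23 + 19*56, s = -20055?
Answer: -45613/23475 ≈ -1.9430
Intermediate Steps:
P = 1087 (P = 23 + 1064 = 1087)
(44526 + P)/(s - 3420) = (44526 + 1087)/(-20055 - 3420) = 45613/(-23475) = 45613*(-1/23475) = -45613/23475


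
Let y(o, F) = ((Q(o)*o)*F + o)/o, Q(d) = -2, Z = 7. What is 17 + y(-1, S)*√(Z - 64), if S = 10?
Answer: 17 - 19*I*√57 ≈ 17.0 - 143.45*I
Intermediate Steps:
y(o, F) = (o - 2*F*o)/o (y(o, F) = ((-2*o)*F + o)/o = (-2*F*o + o)/o = (o - 2*F*o)/o)
17 + y(-1, S)*√(Z - 64) = 17 + (1 - 2*10)*√(7 - 64) = 17 + (1 - 20)*√(-57) = 17 - 19*I*√57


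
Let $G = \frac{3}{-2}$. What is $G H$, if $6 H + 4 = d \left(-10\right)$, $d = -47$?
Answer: $- \frac{233}{2} \approx -116.5$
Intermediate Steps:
$G = - \frac{3}{2}$ ($G = 3 \left(- \frac{1}{2}\right) = - \frac{3}{2} \approx -1.5$)
$H = \frac{233}{3}$ ($H = - \frac{2}{3} + \frac{\left(-47\right) \left(-10\right)}{6} = - \frac{2}{3} + \frac{1}{6} \cdot 470 = - \frac{2}{3} + \frac{235}{3} = \frac{233}{3} \approx 77.667$)
$G H = \left(- \frac{3}{2}\right) \frac{233}{3} = - \frac{233}{2}$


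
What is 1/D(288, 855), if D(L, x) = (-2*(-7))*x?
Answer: 1/11970 ≈ 8.3542e-5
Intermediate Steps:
D(L, x) = 14*x
1/D(288, 855) = 1/(14*855) = 1/11970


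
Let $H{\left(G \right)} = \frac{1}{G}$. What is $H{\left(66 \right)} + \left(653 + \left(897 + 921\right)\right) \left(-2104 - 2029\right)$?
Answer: $- \frac{674034437}{66} \approx -1.0213 \cdot 10^{7}$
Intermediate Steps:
$H{\left(66 \right)} + \left(653 + \left(897 + 921\right)\right) \left(-2104 - 2029\right) = \frac{1}{66} + \left(653 + \left(897 + 921\right)\right) \left(-2104 - 2029\right) = \frac{1}{66} + \left(653 + 1818\right) \left(-4133\right) = \frac{1}{66} + 2471 \left(-4133\right) = \frac{1}{66} - 10212643 = - \frac{674034437}{66}$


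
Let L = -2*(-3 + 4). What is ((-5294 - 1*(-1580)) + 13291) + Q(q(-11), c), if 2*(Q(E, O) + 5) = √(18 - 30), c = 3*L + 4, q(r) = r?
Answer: 9572 + I*√3 ≈ 9572.0 + 1.732*I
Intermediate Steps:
L = -2 (L = -2*1 = -2)
c = -2 (c = 3*(-2) + 4 = -6 + 4 = -2)
Q(E, O) = -5 + I*√3 (Q(E, O) = -5 + √(18 - 30)/2 = -5 + √(-12)/2 = -5 + (2*I*√3)/2 = -5 + I*√3)
((-5294 - 1*(-1580)) + 13291) + Q(q(-11), c) = ((-5294 - 1*(-1580)) + 13291) + (-5 + I*√3) = ((-5294 + 1580) + 13291) + (-5 + I*√3) = (-3714 + 13291) + (-5 + I*√3) = 9577 + (-5 + I*√3) = 9572 + I*√3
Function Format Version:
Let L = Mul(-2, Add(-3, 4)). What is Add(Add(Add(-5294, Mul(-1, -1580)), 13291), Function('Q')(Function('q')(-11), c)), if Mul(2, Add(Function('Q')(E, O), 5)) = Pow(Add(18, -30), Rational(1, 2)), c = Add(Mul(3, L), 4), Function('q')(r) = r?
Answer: Add(9572, Mul(I, Pow(3, Rational(1, 2)))) ≈ Add(9572.0, Mul(1.7320, I))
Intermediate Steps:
L = -2 (L = Mul(-2, 1) = -2)
c = -2 (c = Add(Mul(3, -2), 4) = Add(-6, 4) = -2)
Function('Q')(E, O) = Add(-5, Mul(I, Pow(3, Rational(1, 2)))) (Function('Q')(E, O) = Add(-5, Mul(Rational(1, 2), Pow(Add(18, -30), Rational(1, 2)))) = Add(-5, Mul(Rational(1, 2), Pow(-12, Rational(1, 2)))) = Add(-5, Mul(Rational(1, 2), Mul(2, I, Pow(3, Rational(1, 2))))) = Add(-5, Mul(I, Pow(3, Rational(1, 2)))))
Add(Add(Add(-5294, Mul(-1, -1580)), 13291), Function('Q')(Function('q')(-11), c)) = Add(Add(Add(-5294, Mul(-1, -1580)), 13291), Add(-5, Mul(I, Pow(3, Rational(1, 2))))) = Add(Add(Add(-5294, 1580), 13291), Add(-5, Mul(I, Pow(3, Rational(1, 2))))) = Add(Add(-3714, 13291), Add(-5, Mul(I, Pow(3, Rational(1, 2))))) = Add(9577, Add(-5, Mul(I, Pow(3, Rational(1, 2))))) = Add(9572, Mul(I, Pow(3, Rational(1, 2))))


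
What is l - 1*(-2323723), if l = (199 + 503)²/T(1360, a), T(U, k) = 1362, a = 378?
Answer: 527567255/227 ≈ 2.3241e+6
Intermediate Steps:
l = 82134/227 (l = (199 + 503)²/1362 = 702²*(1/1362) = 492804*(1/1362) = 82134/227 ≈ 361.82)
l - 1*(-2323723) = 82134/227 - 1*(-2323723) = 82134/227 + 2323723 = 527567255/227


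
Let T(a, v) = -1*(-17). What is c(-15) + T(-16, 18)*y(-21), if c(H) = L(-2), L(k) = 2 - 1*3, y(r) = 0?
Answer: -1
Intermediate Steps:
L(k) = -1 (L(k) = 2 - 3 = -1)
T(a, v) = 17
c(H) = -1
c(-15) + T(-16, 18)*y(-21) = -1 + 17*0 = -1 + 0 = -1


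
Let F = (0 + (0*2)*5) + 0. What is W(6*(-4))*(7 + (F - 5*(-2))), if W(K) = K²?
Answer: 9792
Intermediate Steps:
F = 0 (F = (0 + 0*5) + 0 = (0 + 0) + 0 = 0 + 0 = 0)
W(6*(-4))*(7 + (F - 5*(-2))) = (6*(-4))²*(7 + (0 - 5*(-2))) = (-24)²*(7 + (0 + 10)) = 576*(7 + 10) = 576*17 = 9792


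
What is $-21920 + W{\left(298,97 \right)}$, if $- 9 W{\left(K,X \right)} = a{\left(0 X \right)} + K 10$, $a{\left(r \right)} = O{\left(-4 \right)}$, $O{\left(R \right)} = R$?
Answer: $- \frac{66752}{3} \approx -22251.0$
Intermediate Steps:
$a{\left(r \right)} = -4$
$W{\left(K,X \right)} = \frac{4}{9} - \frac{10 K}{9}$ ($W{\left(K,X \right)} = - \frac{-4 + K 10}{9} = - \frac{-4 + 10 K}{9} = \frac{4}{9} - \frac{10 K}{9}$)
$-21920 + W{\left(298,97 \right)} = -21920 + \left(\frac{4}{9} - \frac{2980}{9}\right) = -21920 - \frac{992}{3} = - \frac{66752}{3}$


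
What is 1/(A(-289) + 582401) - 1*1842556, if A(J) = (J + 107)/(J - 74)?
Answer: -389537979219857/211411745 ≈ -1.8426e+6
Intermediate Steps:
A(J) = (107 + J)/(-74 + J)
1/(A(-289) + 582401) - 1*1842556 = 1/((107 - 289)/(-74 - 289) + 582401) - 1*1842556 = 1/(-182/(-363) + 582401) - 1842556 = 1/(-1/363*(-182) + 582401) - 1842556 = 1/(182/363 + 582401) - 1842556 = 1/(211411745/363) - 1842556 = 363/211411745 - 1842556 = -389537979219857/211411745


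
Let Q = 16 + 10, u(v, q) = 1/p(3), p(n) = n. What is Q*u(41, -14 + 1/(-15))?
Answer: 26/3 ≈ 8.6667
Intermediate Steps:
u(v, q) = 1/3
Q = 26
Q*u(41, -14 + 1/(-15)) = 26*(1/3) = 26/3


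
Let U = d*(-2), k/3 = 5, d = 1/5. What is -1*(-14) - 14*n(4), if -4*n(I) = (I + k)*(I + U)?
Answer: 1267/5 ≈ 253.40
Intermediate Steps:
d = ⅕ ≈ 0.20000
k = 15 (k = 3*5 = 15)
U = -⅖ (U = (⅕)*(-2) = -⅖ ≈ -0.40000)
n(I) = -(15 + I)*(-⅖ + I)/4 (n(I) = -(I + 15)*(I - ⅖)/4 = -(15 + I)*(-⅖ + I)/4)
-1*(-14) - 14*n(4) = -1*(-14) - 14*(3/2 - 73/20*4 - ¼*4²) = 14 - 14*(3/2 - 73/5 - ¼*16) = 14 - 14*(3/2 - 73/5 - 4) = 14 - 14*(-171/10) = 14 + 1197/5 = 1267/5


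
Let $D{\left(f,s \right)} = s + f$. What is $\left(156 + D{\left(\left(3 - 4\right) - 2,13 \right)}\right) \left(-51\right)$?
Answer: $-8466$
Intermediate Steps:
$D{\left(f,s \right)} = f + s$
$\left(156 + D{\left(\left(3 - 4\right) - 2,13 \right)}\right) \left(-51\right) = \left(156 + \left(\left(\left(3 - 4\right) - 2\right) + 13\right)\right) \left(-51\right) = \left(156 + \left(\left(-1 - 2\right) + 13\right)\right) \left(-51\right) = \left(156 + \left(-3 + 13\right)\right) \left(-51\right) = \left(156 + 10\right) \left(-51\right) = 166 \left(-51\right) = -8466$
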